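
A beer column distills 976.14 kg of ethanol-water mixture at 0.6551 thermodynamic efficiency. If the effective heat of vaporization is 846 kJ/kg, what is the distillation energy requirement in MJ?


E = m * 846 / (eta * 1000)
= 976.14 * 846 / (0.6551 * 1000)
= 1260.5929 MJ

1260.5929 MJ


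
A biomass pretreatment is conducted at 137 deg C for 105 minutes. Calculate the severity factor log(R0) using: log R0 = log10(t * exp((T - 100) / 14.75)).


logR0 = log10(t * exp((T - 100) / 14.75))
= log10(105 * exp((137 - 100) / 14.75))
= 3.1106

3.1106


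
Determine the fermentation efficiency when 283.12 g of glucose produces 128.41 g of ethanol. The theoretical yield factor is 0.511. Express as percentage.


Fermentation efficiency = (actual / (0.511 * glucose)) * 100
= (128.41 / (0.511 * 283.12)) * 100
= 88.7580%

88.7580%


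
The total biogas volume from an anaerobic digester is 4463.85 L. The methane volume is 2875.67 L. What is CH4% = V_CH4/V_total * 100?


CH4% = V_CH4 / V_total * 100
= 2875.67 / 4463.85 * 100
= 64.4213%

64.4213%


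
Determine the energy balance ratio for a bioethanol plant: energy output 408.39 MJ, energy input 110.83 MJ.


EROI = E_out / E_in
= 408.39 / 110.83
= 3.6848

3.6848


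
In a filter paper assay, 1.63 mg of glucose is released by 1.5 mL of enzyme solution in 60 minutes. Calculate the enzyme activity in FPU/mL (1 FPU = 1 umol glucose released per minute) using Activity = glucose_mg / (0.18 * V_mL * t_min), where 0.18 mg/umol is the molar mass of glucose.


Activity = glucose_mg / (0.18 mg/umol * V_mL * t_min)
= 1.63 / (0.18 * 1.5 * 60)
= 0.1006 FPU/mL

0.1006 FPU/mL


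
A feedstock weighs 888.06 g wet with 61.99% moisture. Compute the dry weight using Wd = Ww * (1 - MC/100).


Wd = Ww * (1 - MC/100)
= 888.06 * (1 - 61.99/100)
= 337.5516 g

337.5516 g


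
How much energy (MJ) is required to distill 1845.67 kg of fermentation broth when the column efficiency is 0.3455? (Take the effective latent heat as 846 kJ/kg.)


E = m * 846 / (eta * 1000)
= 1845.67 * 846 / (0.3455 * 1000)
= 4519.3540 MJ

4519.3540 MJ


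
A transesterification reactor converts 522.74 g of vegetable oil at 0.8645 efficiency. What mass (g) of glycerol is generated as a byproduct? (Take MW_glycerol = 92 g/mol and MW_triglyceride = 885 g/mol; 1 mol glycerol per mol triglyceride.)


glycerol = oil * conv * (92/885)
= 522.74 * 0.8645 * 92 / 885
= 46.9781 g

46.9781 g


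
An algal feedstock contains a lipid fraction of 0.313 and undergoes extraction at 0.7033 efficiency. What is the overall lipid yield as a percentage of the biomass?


Y = lipid_content * extraction_eff * 100
= 0.313 * 0.7033 * 100
= 22.0133%

22.0133%


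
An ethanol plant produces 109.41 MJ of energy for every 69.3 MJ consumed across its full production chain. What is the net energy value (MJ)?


NEV = E_out - E_in
= 109.41 - 69.3
= 40.1100 MJ

40.1100 MJ


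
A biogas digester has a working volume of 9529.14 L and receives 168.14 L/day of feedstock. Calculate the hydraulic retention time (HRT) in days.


HRT = V / Q
= 9529.14 / 168.14
= 56.6738 days

56.6738 days


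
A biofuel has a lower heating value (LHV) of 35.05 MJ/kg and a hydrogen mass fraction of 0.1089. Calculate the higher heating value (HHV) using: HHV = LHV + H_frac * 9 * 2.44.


HHV = LHV + H_frac * 9 * 2.44
= 35.05 + 0.1089 * 9 * 2.44
= 37.4414 MJ/kg

37.4414 MJ/kg


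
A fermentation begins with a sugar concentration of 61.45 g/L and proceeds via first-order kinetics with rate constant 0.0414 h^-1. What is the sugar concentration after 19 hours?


S = S0 * exp(-k * t)
S = 61.45 * exp(-0.0414 * 19)
S = 27.9837 g/L

27.9837 g/L


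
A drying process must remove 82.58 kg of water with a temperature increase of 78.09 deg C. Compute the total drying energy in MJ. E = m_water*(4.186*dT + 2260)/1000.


E = m_water * (4.186 * dT + 2260) / 1000
= 82.58 * (4.186 * 78.09 + 2260) / 1000
= 213.6249 MJ

213.6249 MJ


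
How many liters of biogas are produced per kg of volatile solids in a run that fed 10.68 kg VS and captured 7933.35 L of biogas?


Y = V / VS
= 7933.35 / 10.68
= 742.8230 L/kg VS

742.8230 L/kg VS


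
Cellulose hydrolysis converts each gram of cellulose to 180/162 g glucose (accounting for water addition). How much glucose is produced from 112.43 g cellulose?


glucose = cellulose * 180/162
= 112.43 * 180/162
= 124.9222 g

124.9222 g


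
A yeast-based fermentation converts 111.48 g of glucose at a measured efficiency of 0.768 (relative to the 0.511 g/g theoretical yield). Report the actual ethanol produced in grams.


Actual ethanol: m = 0.511 * 111.48 * 0.768
m = 43.7501 g

43.7501 g


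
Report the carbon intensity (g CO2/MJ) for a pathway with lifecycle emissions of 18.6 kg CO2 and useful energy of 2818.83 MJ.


CI = CO2 * 1000 / E
= 18.6 * 1000 / 2818.83
= 6.5985 g CO2/MJ

6.5985 g CO2/MJ


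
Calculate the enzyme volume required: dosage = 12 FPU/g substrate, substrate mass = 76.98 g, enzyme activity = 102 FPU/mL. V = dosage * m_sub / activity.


V = dosage * m_sub / activity
V = 12 * 76.98 / 102
V = 9.0565 mL

9.0565 mL


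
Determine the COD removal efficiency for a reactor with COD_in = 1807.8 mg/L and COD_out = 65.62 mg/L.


eta = (COD_in - COD_out) / COD_in * 100
= (1807.8 - 65.62) / 1807.8 * 100
= 96.3702%

96.3702%


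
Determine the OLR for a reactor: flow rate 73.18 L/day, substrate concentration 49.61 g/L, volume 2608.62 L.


OLR = Q * S / V
= 73.18 * 49.61 / 2608.62
= 1.3917 g/L/day

1.3917 g/L/day


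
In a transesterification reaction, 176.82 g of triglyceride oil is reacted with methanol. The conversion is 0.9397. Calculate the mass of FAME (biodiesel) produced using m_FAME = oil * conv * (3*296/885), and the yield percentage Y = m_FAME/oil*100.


m_FAME = oil * conv * (3 * 296 / 885) = oil * conv * (888/885)
= 176.82 * 0.9397 * 888 / 885
= 166.7210 g
Y = m_FAME / oil * 100 = conv * (888/885) * 100
= 0.9397 * 888 / 885 * 100
= 94.29%

166.7210 g FAME; Y = 94.29%


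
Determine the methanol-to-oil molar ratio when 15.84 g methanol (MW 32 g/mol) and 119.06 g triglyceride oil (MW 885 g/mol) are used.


Molar ratio = n_MeOH / n_oil = (MeOH/32) / (oil/885) = (MeOH * 885) / (32 * oil)
= (15.84 * 885) / (32 * 119.06)
= 3.6794

3.6794


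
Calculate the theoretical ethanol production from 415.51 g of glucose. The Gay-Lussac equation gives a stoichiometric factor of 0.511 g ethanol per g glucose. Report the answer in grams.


Theoretical ethanol yield: m_EtOH = 0.511 * m_glucose
m_EtOH = 0.511 * 415.51 = 212.3256 g

212.3256 g


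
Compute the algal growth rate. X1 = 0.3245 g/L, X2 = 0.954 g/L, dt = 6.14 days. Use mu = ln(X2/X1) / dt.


mu = ln(X2/X1) / dt
= ln(0.954/0.3245) / 6.14
= 0.1756 per day

0.1756 per day


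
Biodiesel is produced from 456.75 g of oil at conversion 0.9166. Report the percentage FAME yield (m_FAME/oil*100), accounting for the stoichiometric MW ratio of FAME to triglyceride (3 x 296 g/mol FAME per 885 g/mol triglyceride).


m_FAME = oil * conv * (3 * 296 / 885) = oil * conv * (888/885)
= 456.75 * 0.9166 * 888 / 885
= 420.0762 g
Y = m_FAME / oil * 100 = conv * (888/885) * 100
= 0.9166 * 888 / 885 * 100
= 91.97%

91.97%


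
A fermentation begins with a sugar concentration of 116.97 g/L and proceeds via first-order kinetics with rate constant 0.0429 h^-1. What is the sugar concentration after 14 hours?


S = S0 * exp(-k * t)
S = 116.97 * exp(-0.0429 * 14)
S = 64.1560 g/L

64.1560 g/L


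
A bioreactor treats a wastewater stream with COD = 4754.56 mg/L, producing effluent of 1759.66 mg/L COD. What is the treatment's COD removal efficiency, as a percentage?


eta = (COD_in - COD_out) / COD_in * 100
= (4754.56 - 1759.66) / 4754.56 * 100
= 62.9901%

62.9901%


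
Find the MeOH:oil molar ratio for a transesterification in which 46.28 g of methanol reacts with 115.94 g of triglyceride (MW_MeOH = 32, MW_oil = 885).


Molar ratio = n_MeOH / n_oil = (MeOH/32) / (oil/885) = (MeOH * 885) / (32 * oil)
= (46.28 * 885) / (32 * 115.94)
= 11.0396

11.0396


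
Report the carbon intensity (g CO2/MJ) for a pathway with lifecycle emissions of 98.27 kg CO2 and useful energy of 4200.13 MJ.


CI = CO2 * 1000 / E
= 98.27 * 1000 / 4200.13
= 23.3969 g CO2/MJ

23.3969 g CO2/MJ


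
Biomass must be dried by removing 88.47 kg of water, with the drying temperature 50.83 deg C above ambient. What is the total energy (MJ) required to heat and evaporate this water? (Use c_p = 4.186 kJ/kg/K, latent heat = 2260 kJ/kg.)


E = m_water * (4.186 * dT + 2260) / 1000
= 88.47 * (4.186 * 50.83 + 2260) / 1000
= 218.7663 MJ

218.7663 MJ


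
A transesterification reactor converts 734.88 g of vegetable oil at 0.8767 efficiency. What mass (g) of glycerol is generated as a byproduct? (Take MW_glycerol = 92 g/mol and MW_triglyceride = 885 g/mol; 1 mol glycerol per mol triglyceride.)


glycerol = oil * conv * (92/885)
= 734.88 * 0.8767 * 92 / 885
= 66.9749 g

66.9749 g


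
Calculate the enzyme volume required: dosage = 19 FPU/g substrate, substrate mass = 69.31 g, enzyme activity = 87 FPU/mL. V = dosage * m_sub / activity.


V = dosage * m_sub / activity
V = 19 * 69.31 / 87
V = 15.1367 mL

15.1367 mL


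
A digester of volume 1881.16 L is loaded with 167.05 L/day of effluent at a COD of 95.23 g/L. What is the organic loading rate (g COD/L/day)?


OLR = Q * S / V
= 167.05 * 95.23 / 1881.16
= 8.4566 g/L/day

8.4566 g/L/day


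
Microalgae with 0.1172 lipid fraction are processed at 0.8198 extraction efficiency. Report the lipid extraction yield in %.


Y = lipid_content * extraction_eff * 100
= 0.1172 * 0.8198 * 100
= 9.6081%

9.6081%


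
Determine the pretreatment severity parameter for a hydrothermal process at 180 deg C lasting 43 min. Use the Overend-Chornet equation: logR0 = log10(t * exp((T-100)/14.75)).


logR0 = log10(t * exp((T - 100) / 14.75))
= log10(43 * exp((180 - 100) / 14.75))
= 3.9890

3.9890


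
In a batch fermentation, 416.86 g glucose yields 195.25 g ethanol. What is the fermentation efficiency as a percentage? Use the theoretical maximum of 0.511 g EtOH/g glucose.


Fermentation efficiency = (actual / (0.511 * glucose)) * 100
= (195.25 / (0.511 * 416.86)) * 100
= 91.6600%

91.6600%


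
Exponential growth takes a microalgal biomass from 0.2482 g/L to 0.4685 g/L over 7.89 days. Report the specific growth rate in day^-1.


mu = ln(X2/X1) / dt
= ln(0.4685/0.2482) / 7.89
= 0.0805 per day

0.0805 per day


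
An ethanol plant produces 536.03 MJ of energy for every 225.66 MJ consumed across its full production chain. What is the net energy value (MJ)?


NEV = E_out - E_in
= 536.03 - 225.66
= 310.3700 MJ

310.3700 MJ


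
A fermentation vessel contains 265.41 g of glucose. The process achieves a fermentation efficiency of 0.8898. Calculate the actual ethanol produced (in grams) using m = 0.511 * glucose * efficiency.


Actual ethanol: m = 0.511 * 265.41 * 0.8898
m = 120.6787 g

120.6787 g


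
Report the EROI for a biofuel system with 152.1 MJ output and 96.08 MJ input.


EROI = E_out / E_in
= 152.1 / 96.08
= 1.5831

1.5831


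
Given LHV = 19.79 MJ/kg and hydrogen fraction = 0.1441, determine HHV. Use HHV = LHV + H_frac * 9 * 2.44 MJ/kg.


HHV = LHV + H_frac * 9 * 2.44
= 19.79 + 0.1441 * 9 * 2.44
= 22.9544 MJ/kg

22.9544 MJ/kg


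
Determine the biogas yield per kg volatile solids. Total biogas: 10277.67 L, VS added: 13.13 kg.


Y = V / VS
= 10277.67 / 13.13
= 782.7624 L/kg VS

782.7624 L/kg VS


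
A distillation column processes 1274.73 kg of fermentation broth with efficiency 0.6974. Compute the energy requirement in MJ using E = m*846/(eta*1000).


E = m * 846 / (eta * 1000)
= 1274.73 * 846 / (0.6974 * 1000)
= 1546.3458 MJ

1546.3458 MJ


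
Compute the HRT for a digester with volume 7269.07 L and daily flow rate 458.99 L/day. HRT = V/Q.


HRT = V / Q
= 7269.07 / 458.99
= 15.8371 days

15.8371 days


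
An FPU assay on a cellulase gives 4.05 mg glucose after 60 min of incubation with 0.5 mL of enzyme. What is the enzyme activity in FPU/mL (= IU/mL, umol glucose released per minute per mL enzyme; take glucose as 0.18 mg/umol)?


Activity = glucose_mg / (0.18 mg/umol * V_mL * t_min)
= 4.05 / (0.18 * 0.5 * 60)
= 0.7500 FPU/mL

0.7500 FPU/mL


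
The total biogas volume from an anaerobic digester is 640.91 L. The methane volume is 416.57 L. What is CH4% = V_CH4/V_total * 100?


CH4% = V_CH4 / V_total * 100
= 416.57 / 640.91 * 100
= 64.9966%

64.9966%


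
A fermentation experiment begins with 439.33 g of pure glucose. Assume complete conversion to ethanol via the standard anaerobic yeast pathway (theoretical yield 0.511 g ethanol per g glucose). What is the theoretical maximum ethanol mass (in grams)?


Theoretical ethanol yield: m_EtOH = 0.511 * m_glucose
m_EtOH = 0.511 * 439.33 = 224.4976 g

224.4976 g


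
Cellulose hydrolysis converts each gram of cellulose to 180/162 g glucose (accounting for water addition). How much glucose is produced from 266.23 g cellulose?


glucose = cellulose * 180/162
= 266.23 * 180/162
= 295.8111 g

295.8111 g


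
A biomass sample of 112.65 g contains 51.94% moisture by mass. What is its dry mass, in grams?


Wd = Ww * (1 - MC/100)
= 112.65 * (1 - 51.94/100)
= 54.1396 g

54.1396 g


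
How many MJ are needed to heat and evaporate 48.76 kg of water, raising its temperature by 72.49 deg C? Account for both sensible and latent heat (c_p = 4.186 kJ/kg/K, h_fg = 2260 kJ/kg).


E = m_water * (4.186 * dT + 2260) / 1000
= 48.76 * (4.186 * 72.49 + 2260) / 1000
= 124.9935 MJ

124.9935 MJ


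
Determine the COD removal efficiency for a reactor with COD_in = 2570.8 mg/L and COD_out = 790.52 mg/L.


eta = (COD_in - COD_out) / COD_in * 100
= (2570.8 - 790.52) / 2570.8 * 100
= 69.2500%

69.2500%


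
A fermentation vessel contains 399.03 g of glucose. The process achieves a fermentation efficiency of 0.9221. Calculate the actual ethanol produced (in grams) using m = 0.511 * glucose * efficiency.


Actual ethanol: m = 0.511 * 399.03 * 0.9221
m = 188.0202 g

188.0202 g


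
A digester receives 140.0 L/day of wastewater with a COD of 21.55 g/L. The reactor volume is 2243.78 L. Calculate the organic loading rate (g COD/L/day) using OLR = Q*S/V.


OLR = Q * S / V
= 140.0 * 21.55 / 2243.78
= 1.3446 g/L/day

1.3446 g/L/day


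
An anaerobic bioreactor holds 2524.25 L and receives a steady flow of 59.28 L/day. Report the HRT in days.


HRT = V / Q
= 2524.25 / 59.28
= 42.5818 days

42.5818 days


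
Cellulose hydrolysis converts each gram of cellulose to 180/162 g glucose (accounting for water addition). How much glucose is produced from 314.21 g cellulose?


glucose = cellulose * 180/162
= 314.21 * 180/162
= 349.1222 g

349.1222 g


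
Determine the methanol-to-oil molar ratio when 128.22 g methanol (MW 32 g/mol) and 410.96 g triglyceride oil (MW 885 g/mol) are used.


Molar ratio = n_MeOH / n_oil = (MeOH/32) / (oil/885) = (MeOH * 885) / (32 * oil)
= (128.22 * 885) / (32 * 410.96)
= 8.6288

8.6288


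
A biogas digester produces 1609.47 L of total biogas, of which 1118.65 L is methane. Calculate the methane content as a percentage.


CH4% = V_CH4 / V_total * 100
= 1118.65 / 1609.47 * 100
= 69.5042%

69.5042%


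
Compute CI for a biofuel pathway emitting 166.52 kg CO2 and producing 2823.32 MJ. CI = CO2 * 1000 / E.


CI = CO2 * 1000 / E
= 166.52 * 1000 / 2823.32
= 58.9802 g CO2/MJ

58.9802 g CO2/MJ


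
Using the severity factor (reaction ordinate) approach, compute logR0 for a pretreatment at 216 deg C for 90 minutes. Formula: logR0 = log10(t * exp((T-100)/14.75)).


logR0 = log10(t * exp((T - 100) / 14.75))
= log10(90 * exp((216 - 100) / 14.75))
= 5.3697

5.3697


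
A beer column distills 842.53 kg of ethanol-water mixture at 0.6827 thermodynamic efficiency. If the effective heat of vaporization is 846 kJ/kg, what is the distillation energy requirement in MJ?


E = m * 846 / (eta * 1000)
= 842.53 * 846 / (0.6827 * 1000)
= 1044.0609 MJ

1044.0609 MJ


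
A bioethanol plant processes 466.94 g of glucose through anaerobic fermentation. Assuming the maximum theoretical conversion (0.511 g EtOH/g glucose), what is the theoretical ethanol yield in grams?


Theoretical ethanol yield: m_EtOH = 0.511 * m_glucose
m_EtOH = 0.511 * 466.94 = 238.6063 g

238.6063 g


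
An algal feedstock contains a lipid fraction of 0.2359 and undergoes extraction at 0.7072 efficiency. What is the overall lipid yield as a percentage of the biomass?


Y = lipid_content * extraction_eff * 100
= 0.2359 * 0.7072 * 100
= 16.6828%

16.6828%


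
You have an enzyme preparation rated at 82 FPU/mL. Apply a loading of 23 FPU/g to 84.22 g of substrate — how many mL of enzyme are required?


V = dosage * m_sub / activity
V = 23 * 84.22 / 82
V = 23.6227 mL

23.6227 mL


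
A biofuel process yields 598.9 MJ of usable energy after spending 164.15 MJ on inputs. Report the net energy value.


NEV = E_out - E_in
= 598.9 - 164.15
= 434.7500 MJ

434.7500 MJ


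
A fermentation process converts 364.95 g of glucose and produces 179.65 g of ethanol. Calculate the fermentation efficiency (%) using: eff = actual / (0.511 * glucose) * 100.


Fermentation efficiency = (actual / (0.511 * glucose)) * 100
= (179.65 / (0.511 * 364.95)) * 100
= 96.3325%

96.3325%


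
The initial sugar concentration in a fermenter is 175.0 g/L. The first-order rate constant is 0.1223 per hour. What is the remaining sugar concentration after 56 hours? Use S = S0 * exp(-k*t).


S = S0 * exp(-k * t)
S = 175.0 * exp(-0.1223 * 56)
S = 0.1856 g/L

0.1856 g/L


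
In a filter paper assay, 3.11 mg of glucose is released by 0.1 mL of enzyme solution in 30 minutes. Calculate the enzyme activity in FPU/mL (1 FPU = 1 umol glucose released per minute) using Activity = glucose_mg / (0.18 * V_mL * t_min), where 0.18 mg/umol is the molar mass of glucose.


Activity = glucose_mg / (0.18 mg/umol * V_mL * t_min)
= 3.11 / (0.18 * 0.1 * 30)
= 5.7593 FPU/mL

5.7593 FPU/mL


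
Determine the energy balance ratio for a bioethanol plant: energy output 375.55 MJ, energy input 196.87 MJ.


EROI = E_out / E_in
= 375.55 / 196.87
= 1.9076

1.9076


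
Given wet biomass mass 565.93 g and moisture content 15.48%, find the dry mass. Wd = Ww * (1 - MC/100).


Wd = Ww * (1 - MC/100)
= 565.93 * (1 - 15.48/100)
= 478.3240 g

478.3240 g


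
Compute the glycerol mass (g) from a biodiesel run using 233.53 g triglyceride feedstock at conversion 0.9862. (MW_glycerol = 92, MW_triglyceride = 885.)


glycerol = oil * conv * (92/885)
= 233.53 * 0.9862 * 92 / 885
= 23.9415 g

23.9415 g


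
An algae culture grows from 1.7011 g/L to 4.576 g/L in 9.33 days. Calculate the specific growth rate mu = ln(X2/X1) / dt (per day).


mu = ln(X2/X1) / dt
= ln(4.576/1.7011) / 9.33
= 0.1061 per day

0.1061 per day


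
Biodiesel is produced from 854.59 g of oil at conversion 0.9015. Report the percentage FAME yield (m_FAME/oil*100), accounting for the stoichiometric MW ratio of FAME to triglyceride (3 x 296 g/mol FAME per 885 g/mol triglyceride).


m_FAME = oil * conv * (3 * 296 / 885) = oil * conv * (888/885)
= 854.59 * 0.9015 * 888 / 885
= 773.0245 g
Y = m_FAME / oil * 100 = conv * (888/885) * 100
= 0.9015 * 888 / 885 * 100
= 90.46%

90.46%


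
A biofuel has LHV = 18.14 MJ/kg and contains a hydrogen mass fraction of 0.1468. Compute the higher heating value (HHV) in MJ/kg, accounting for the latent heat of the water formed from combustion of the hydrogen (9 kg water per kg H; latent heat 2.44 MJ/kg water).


HHV = LHV + H_frac * 9 * 2.44
= 18.14 + 0.1468 * 9 * 2.44
= 21.3637 MJ/kg

21.3637 MJ/kg


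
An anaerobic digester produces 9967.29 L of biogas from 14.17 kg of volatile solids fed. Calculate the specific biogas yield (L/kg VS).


Y = V / VS
= 9967.29 / 14.17
= 703.4079 L/kg VS

703.4079 L/kg VS


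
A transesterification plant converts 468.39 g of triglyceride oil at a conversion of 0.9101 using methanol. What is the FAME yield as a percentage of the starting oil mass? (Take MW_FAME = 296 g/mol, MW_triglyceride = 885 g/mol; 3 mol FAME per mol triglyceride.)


m_FAME = oil * conv * (3 * 296 / 885) = oil * conv * (888/885)
= 468.39 * 0.9101 * 888 / 885
= 427.7268 g
Y = m_FAME / oil * 100 = conv * (888/885) * 100
= 0.9101 * 888 / 885 * 100
= 91.32%

91.32%


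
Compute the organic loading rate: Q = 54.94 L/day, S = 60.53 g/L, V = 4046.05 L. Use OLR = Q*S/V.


OLR = Q * S / V
= 54.94 * 60.53 / 4046.05
= 0.8219 g/L/day

0.8219 g/L/day


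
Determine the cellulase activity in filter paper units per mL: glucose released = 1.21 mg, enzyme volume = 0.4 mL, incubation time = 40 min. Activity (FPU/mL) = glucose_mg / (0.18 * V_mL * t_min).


Activity = glucose_mg / (0.18 mg/umol * V_mL * t_min)
= 1.21 / (0.18 * 0.4 * 40)
= 0.4201 FPU/mL

0.4201 FPU/mL


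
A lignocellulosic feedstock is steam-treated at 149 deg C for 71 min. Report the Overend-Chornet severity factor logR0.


logR0 = log10(t * exp((T - 100) / 14.75))
= log10(71 * exp((149 - 100) / 14.75))
= 3.2940

3.2940


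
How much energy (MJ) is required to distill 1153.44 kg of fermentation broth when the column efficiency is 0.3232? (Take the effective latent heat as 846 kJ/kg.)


E = m * 846 / (eta * 1000)
= 1153.44 * 846 / (0.3232 * 1000)
= 3019.2149 MJ

3019.2149 MJ


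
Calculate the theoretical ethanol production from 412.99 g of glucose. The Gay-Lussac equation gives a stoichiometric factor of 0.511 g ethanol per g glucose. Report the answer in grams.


Theoretical ethanol yield: m_EtOH = 0.511 * m_glucose
m_EtOH = 0.511 * 412.99 = 211.0379 g

211.0379 g


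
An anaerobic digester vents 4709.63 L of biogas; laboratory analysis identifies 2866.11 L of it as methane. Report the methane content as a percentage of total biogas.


CH4% = V_CH4 / V_total * 100
= 2866.11 / 4709.63 * 100
= 60.8564%

60.8564%


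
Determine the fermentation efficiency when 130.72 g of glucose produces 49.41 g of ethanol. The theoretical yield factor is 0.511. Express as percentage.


Fermentation efficiency = (actual / (0.511 * glucose)) * 100
= (49.41 / (0.511 * 130.72)) * 100
= 73.9694%

73.9694%


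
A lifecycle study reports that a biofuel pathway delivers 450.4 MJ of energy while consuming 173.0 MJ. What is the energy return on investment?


EROI = E_out / E_in
= 450.4 / 173.0
= 2.6035

2.6035


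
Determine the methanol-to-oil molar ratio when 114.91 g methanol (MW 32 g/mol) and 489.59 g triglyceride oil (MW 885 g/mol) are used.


Molar ratio = n_MeOH / n_oil = (MeOH/32) / (oil/885) = (MeOH * 885) / (32 * oil)
= (114.91 * 885) / (32 * 489.59)
= 6.4911

6.4911


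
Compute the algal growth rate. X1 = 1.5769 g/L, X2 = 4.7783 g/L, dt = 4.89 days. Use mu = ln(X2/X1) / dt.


mu = ln(X2/X1) / dt
= ln(4.7783/1.5769) / 4.89
= 0.2267 per day

0.2267 per day


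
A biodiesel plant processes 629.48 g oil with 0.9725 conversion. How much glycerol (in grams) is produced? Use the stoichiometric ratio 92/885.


glycerol = oil * conv * (92/885)
= 629.48 * 0.9725 * 92 / 885
= 63.6379 g

63.6379 g


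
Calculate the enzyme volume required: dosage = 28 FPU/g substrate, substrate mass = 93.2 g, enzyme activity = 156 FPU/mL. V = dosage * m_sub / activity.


V = dosage * m_sub / activity
V = 28 * 93.2 / 156
V = 16.7282 mL

16.7282 mL


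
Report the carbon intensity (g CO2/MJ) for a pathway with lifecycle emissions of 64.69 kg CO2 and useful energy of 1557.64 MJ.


CI = CO2 * 1000 / E
= 64.69 * 1000 / 1557.64
= 41.5308 g CO2/MJ

41.5308 g CO2/MJ


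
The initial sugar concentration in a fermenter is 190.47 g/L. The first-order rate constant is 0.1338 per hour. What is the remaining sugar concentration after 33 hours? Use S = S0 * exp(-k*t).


S = S0 * exp(-k * t)
S = 190.47 * exp(-0.1338 * 33)
S = 2.3027 g/L

2.3027 g/L


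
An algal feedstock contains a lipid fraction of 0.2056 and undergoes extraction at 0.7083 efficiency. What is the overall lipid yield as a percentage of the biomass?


Y = lipid_content * extraction_eff * 100
= 0.2056 * 0.7083 * 100
= 14.5626%

14.5626%


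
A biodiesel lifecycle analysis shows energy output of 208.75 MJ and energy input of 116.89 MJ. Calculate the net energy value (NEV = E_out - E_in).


NEV = E_out - E_in
= 208.75 - 116.89
= 91.8600 MJ

91.8600 MJ


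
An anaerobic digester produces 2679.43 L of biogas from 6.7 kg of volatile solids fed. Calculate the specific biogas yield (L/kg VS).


Y = V / VS
= 2679.43 / 6.7
= 399.9149 L/kg VS

399.9149 L/kg VS


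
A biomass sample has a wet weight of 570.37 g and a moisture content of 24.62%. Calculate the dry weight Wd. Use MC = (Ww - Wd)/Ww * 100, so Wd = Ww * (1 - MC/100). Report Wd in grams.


Wd = Ww * (1 - MC/100)
= 570.37 * (1 - 24.62/100)
= 429.9449 g

429.9449 g


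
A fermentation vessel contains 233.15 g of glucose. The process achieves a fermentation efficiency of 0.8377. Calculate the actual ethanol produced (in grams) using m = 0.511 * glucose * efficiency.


Actual ethanol: m = 0.511 * 233.15 * 0.8377
m = 99.8033 g

99.8033 g


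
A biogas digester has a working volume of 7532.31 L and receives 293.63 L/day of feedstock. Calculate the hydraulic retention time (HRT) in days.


HRT = V / Q
= 7532.31 / 293.63
= 25.6524 days

25.6524 days


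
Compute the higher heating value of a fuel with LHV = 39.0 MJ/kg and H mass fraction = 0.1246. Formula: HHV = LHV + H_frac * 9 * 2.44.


HHV = LHV + H_frac * 9 * 2.44
= 39.0 + 0.1246 * 9 * 2.44
= 41.7362 MJ/kg

41.7362 MJ/kg


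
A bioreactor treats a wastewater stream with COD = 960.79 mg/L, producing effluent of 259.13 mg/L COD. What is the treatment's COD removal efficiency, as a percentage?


eta = (COD_in - COD_out) / COD_in * 100
= (960.79 - 259.13) / 960.79 * 100
= 73.0295%

73.0295%


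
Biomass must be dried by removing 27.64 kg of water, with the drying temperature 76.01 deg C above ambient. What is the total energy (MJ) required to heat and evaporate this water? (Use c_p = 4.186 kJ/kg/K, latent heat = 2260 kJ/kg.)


E = m_water * (4.186 * dT + 2260) / 1000
= 27.64 * (4.186 * 76.01 + 2260) / 1000
= 71.2608 MJ

71.2608 MJ


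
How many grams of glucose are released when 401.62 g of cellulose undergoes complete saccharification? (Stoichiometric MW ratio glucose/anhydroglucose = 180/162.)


glucose = cellulose * 180/162
= 401.62 * 180/162
= 446.2444 g

446.2444 g


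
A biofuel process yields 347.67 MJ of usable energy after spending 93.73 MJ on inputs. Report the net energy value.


NEV = E_out - E_in
= 347.67 - 93.73
= 253.9400 MJ

253.9400 MJ


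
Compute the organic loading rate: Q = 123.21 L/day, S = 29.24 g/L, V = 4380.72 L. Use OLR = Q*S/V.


OLR = Q * S / V
= 123.21 * 29.24 / 4380.72
= 0.8224 g/L/day

0.8224 g/L/day


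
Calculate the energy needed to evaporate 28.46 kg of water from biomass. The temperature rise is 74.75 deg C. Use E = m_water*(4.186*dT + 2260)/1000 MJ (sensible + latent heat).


E = m_water * (4.186 * dT + 2260) / 1000
= 28.46 * (4.186 * 74.75 + 2260) / 1000
= 73.2248 MJ

73.2248 MJ


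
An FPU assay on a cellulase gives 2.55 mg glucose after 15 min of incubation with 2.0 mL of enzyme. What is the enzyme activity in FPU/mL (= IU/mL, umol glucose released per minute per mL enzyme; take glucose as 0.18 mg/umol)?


Activity = glucose_mg / (0.18 mg/umol * V_mL * t_min)
= 2.55 / (0.18 * 2.0 * 15)
= 0.4722 FPU/mL

0.4722 FPU/mL


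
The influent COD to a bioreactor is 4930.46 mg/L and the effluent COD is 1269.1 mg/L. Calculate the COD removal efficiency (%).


eta = (COD_in - COD_out) / COD_in * 100
= (4930.46 - 1269.1) / 4930.46 * 100
= 74.2600%

74.2600%


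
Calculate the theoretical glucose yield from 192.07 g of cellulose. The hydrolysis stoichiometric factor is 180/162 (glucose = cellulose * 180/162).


glucose = cellulose * 180/162
= 192.07 * 180/162
= 213.4111 g

213.4111 g


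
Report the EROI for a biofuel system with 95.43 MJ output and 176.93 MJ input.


EROI = E_out / E_in
= 95.43 / 176.93
= 0.5394

0.5394


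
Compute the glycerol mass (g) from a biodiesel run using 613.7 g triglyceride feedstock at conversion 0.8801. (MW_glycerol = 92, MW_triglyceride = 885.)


glycerol = oil * conv * (92/885)
= 613.7 * 0.8801 * 92 / 885
= 56.1478 g

56.1478 g


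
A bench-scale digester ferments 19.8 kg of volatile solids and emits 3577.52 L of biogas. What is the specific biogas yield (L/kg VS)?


Y = V / VS
= 3577.52 / 19.8
= 180.6828 L/kg VS

180.6828 L/kg VS


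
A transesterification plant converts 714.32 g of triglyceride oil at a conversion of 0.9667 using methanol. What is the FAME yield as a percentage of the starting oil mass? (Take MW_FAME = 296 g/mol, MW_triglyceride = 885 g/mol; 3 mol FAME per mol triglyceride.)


m_FAME = oil * conv * (3 * 296 / 885) = oil * conv * (888/885)
= 714.32 * 0.9667 * 888 / 885
= 692.8739 g
Y = m_FAME / oil * 100 = conv * (888/885) * 100
= 0.9667 * 888 / 885 * 100
= 97.00%

97.00%


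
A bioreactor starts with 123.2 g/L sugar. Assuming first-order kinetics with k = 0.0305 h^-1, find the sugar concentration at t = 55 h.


S = S0 * exp(-k * t)
S = 123.2 * exp(-0.0305 * 55)
S = 23.0187 g/L

23.0187 g/L


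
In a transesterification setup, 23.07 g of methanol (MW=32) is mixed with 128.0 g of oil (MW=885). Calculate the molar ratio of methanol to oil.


Molar ratio = n_MeOH / n_oil = (MeOH/32) / (oil/885) = (MeOH * 885) / (32 * oil)
= (23.07 * 885) / (32 * 128.0)
= 4.9846

4.9846


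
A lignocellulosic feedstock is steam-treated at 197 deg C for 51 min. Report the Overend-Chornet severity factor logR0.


logR0 = log10(t * exp((T - 100) / 14.75))
= log10(51 * exp((197 - 100) / 14.75))
= 4.5636

4.5636


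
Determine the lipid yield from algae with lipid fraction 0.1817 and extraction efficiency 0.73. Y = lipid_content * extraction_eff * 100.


Y = lipid_content * extraction_eff * 100
= 0.1817 * 0.73 * 100
= 13.2641%

13.2641%


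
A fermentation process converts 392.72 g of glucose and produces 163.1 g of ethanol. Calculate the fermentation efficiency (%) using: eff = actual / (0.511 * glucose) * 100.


Fermentation efficiency = (actual / (0.511 * glucose)) * 100
= (163.1 / (0.511 * 392.72)) * 100
= 81.2737%

81.2737%


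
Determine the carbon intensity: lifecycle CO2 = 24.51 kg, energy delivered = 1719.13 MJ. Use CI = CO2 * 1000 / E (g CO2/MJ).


CI = CO2 * 1000 / E
= 24.51 * 1000 / 1719.13
= 14.2572 g CO2/MJ

14.2572 g CO2/MJ


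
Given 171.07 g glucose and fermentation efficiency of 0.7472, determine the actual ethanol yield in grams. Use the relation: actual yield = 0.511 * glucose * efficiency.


Actual ethanol: m = 0.511 * 171.07 * 0.7472
m = 65.3178 g

65.3178 g


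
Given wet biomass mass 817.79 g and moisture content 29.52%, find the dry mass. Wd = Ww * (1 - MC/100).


Wd = Ww * (1 - MC/100)
= 817.79 * (1 - 29.52/100)
= 576.3784 g

576.3784 g


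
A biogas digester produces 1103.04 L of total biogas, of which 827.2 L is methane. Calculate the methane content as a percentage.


CH4% = V_CH4 / V_total * 100
= 827.2 / 1103.04 * 100
= 74.9927%

74.9927%


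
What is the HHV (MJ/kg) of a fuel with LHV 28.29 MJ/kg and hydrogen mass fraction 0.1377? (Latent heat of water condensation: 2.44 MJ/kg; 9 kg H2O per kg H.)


HHV = LHV + H_frac * 9 * 2.44
= 28.29 + 0.1377 * 9 * 2.44
= 31.3139 MJ/kg

31.3139 MJ/kg


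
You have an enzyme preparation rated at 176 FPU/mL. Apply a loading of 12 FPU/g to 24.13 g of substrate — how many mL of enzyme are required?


V = dosage * m_sub / activity
V = 12 * 24.13 / 176
V = 1.6452 mL

1.6452 mL


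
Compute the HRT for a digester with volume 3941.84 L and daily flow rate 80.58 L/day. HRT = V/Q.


HRT = V / Q
= 3941.84 / 80.58
= 48.9183 days

48.9183 days


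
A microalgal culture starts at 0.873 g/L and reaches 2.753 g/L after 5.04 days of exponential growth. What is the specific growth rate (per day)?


mu = ln(X2/X1) / dt
= ln(2.753/0.873) / 5.04
= 0.2279 per day

0.2279 per day


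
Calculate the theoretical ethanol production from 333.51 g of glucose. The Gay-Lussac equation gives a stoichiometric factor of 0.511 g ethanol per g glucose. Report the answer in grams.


Theoretical ethanol yield: m_EtOH = 0.511 * m_glucose
m_EtOH = 0.511 * 333.51 = 170.4236 g

170.4236 g


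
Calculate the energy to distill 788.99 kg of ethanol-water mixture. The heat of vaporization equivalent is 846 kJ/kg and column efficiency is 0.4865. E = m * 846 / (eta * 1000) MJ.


E = m * 846 / (eta * 1000)
= 788.99 * 846 / (0.4865 * 1000)
= 1372.0155 MJ

1372.0155 MJ


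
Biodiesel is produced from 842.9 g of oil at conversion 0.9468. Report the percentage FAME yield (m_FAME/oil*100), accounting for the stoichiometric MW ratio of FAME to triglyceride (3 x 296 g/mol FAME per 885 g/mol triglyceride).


m_FAME = oil * conv * (3 * 296 / 885) = oil * conv * (888/885)
= 842.9 * 0.9468 * 888 / 885
= 800.7630 g
Y = m_FAME / oil * 100 = conv * (888/885) * 100
= 0.9468 * 888 / 885 * 100
= 95.00%

95.00%


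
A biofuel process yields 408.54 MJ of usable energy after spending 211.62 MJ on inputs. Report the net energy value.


NEV = E_out - E_in
= 408.54 - 211.62
= 196.9200 MJ

196.9200 MJ


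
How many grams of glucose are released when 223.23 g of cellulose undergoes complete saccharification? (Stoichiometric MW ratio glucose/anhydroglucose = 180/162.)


glucose = cellulose * 180/162
= 223.23 * 180/162
= 248.0333 g

248.0333 g


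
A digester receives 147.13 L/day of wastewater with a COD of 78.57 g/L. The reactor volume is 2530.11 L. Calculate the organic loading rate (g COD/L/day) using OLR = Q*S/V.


OLR = Q * S / V
= 147.13 * 78.57 / 2530.11
= 4.5690 g/L/day

4.5690 g/L/day


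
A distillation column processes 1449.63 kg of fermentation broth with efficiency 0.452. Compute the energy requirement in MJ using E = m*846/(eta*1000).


E = m * 846 / (eta * 1000)
= 1449.63 * 846 / (0.452 * 1000)
= 2713.2455 MJ

2713.2455 MJ


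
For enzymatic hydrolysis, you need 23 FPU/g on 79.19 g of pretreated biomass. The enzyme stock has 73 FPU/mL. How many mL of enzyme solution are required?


V = dosage * m_sub / activity
V = 23 * 79.19 / 73
V = 24.9503 mL

24.9503 mL


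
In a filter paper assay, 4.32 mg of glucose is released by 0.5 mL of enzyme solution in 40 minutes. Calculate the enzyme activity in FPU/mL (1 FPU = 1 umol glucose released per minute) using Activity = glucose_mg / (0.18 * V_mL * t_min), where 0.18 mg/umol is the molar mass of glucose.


Activity = glucose_mg / (0.18 mg/umol * V_mL * t_min)
= 4.32 / (0.18 * 0.5 * 40)
= 1.2000 FPU/mL

1.2000 FPU/mL


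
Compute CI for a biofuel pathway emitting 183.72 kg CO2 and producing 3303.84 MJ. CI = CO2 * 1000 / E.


CI = CO2 * 1000 / E
= 183.72 * 1000 / 3303.84
= 55.6080 g CO2/MJ

55.6080 g CO2/MJ


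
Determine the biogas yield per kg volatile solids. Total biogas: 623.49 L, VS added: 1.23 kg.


Y = V / VS
= 623.49 / 1.23
= 506.9024 L/kg VS

506.9024 L/kg VS


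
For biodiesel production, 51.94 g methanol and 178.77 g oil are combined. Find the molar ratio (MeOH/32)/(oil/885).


Molar ratio = n_MeOH / n_oil = (MeOH/32) / (oil/885) = (MeOH * 885) / (32 * oil)
= (51.94 * 885) / (32 * 178.77)
= 8.0353

8.0353


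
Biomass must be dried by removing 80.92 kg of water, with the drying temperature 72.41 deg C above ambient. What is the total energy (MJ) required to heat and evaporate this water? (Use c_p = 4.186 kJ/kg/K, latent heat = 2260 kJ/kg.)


E = m_water * (4.186 * dT + 2260) / 1000
= 80.92 * (4.186 * 72.41 + 2260) / 1000
= 207.4067 MJ

207.4067 MJ


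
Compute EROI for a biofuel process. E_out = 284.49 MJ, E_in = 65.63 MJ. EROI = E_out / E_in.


EROI = E_out / E_in
= 284.49 / 65.63
= 4.3348

4.3348


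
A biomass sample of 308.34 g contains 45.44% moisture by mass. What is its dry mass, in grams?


Wd = Ww * (1 - MC/100)
= 308.34 * (1 - 45.44/100)
= 168.2303 g

168.2303 g


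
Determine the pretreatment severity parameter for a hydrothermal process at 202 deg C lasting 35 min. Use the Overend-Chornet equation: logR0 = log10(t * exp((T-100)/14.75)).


logR0 = log10(t * exp((T - 100) / 14.75))
= log10(35 * exp((202 - 100) / 14.75))
= 4.5473

4.5473


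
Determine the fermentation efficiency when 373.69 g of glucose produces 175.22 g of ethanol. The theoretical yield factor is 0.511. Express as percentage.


Fermentation efficiency = (actual / (0.511 * glucose)) * 100
= (175.22 / (0.511 * 373.69)) * 100
= 91.7596%

91.7596%


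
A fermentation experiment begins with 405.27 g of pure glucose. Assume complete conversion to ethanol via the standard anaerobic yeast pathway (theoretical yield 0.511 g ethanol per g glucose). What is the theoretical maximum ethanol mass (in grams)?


Theoretical ethanol yield: m_EtOH = 0.511 * m_glucose
m_EtOH = 0.511 * 405.27 = 207.0930 g

207.0930 g


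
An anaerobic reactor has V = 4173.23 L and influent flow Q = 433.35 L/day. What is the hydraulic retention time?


HRT = V / Q
= 4173.23 / 433.35
= 9.6302 days

9.6302 days


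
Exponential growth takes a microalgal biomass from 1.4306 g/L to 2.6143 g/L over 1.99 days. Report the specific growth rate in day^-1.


mu = ln(X2/X1) / dt
= ln(2.6143/1.4306) / 1.99
= 0.3030 per day

0.3030 per day


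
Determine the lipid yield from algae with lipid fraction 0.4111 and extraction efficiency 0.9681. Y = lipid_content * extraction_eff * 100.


Y = lipid_content * extraction_eff * 100
= 0.4111 * 0.9681 * 100
= 39.7986%

39.7986%


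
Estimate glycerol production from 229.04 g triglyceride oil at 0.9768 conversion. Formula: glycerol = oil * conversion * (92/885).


glycerol = oil * conv * (92/885)
= 229.04 * 0.9768 * 92 / 885
= 23.2574 g

23.2574 g


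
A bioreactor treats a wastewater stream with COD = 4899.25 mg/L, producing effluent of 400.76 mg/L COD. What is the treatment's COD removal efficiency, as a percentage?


eta = (COD_in - COD_out) / COD_in * 100
= (4899.25 - 400.76) / 4899.25 * 100
= 91.8200%

91.8200%


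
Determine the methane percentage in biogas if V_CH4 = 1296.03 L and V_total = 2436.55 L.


CH4% = V_CH4 / V_total * 100
= 1296.03 / 2436.55 * 100
= 53.1912%

53.1912%


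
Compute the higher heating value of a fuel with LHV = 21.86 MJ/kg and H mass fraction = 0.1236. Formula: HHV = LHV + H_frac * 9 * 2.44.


HHV = LHV + H_frac * 9 * 2.44
= 21.86 + 0.1236 * 9 * 2.44
= 24.5743 MJ/kg

24.5743 MJ/kg


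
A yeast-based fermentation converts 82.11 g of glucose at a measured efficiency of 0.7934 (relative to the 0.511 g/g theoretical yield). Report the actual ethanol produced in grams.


Actual ethanol: m = 0.511 * 82.11 * 0.7934
m = 33.2896 g

33.2896 g


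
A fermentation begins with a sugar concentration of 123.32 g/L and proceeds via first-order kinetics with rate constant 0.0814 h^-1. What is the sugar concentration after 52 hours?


S = S0 * exp(-k * t)
S = 123.32 * exp(-0.0814 * 52)
S = 1.7896 g/L

1.7896 g/L


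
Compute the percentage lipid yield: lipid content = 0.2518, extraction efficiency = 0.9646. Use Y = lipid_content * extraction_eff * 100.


Y = lipid_content * extraction_eff * 100
= 0.2518 * 0.9646 * 100
= 24.2886%

24.2886%


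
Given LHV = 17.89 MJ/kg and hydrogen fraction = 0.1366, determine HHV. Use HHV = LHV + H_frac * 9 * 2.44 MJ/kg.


HHV = LHV + H_frac * 9 * 2.44
= 17.89 + 0.1366 * 9 * 2.44
= 20.8897 MJ/kg

20.8897 MJ/kg


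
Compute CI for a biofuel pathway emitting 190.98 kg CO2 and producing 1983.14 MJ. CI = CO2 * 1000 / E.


CI = CO2 * 1000 / E
= 190.98 * 1000 / 1983.14
= 96.3018 g CO2/MJ

96.3018 g CO2/MJ
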